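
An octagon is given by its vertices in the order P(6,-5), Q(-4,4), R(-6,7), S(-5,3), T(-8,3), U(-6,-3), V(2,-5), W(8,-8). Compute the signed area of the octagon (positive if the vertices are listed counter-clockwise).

68

Apply the surveyor's formula: 2A = Σ (x_i·y_{i+1} − x_{i+1}·y_i), indices taken mod 8.
Σ = (4) + (-4) + (17) + (9) + (42) + (36) + (24) + (8) = 136
Signed area = Σ/2 = 68 (positive ⇒ counter-clockwise traversal).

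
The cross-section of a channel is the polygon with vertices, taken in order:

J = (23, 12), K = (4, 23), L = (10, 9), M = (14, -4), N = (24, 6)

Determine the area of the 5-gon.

J→K: (23)(23) − (4)(12) = 481
K→L: (4)(9) − (10)(23) = -194
L→M: (10)(-4) − (14)(9) = -166
M→N: (14)(6) − (24)(-4) = 180
N→J: (24)(12) − (23)(6) = 150
Σ = 451
Area = |Σ|/2 = 225.5.

225.5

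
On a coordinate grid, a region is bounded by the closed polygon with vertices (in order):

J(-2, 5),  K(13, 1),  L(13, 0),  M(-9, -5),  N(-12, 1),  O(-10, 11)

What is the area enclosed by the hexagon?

182

Cross-terms: -67, -13, -65, -69, -122, -28  ⇒  Σ = -364
Area = |Σ|/2 = 182.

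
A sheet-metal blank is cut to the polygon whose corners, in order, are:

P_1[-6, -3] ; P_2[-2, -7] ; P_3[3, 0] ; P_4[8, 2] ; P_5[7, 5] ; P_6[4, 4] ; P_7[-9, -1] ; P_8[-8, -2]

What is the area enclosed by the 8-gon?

75.5

Apply the surveyor's formula: 2A = Σ (x_i·y_{i+1} − x_{i+1}·y_i), indices taken mod 8.
P_1→P_2: (-6)(-7) − (-2)(-3) = 36
P_2→P_3: (-2)(0) − (3)(-7) = 21
P_3→P_4: (3)(2) − (8)(0) = 6
P_4→P_5: (8)(5) − (7)(2) = 26
P_5→P_6: (7)(4) − (4)(5) = 8
P_6→P_7: (4)(-1) − (-9)(4) = 32
P_7→P_8: (-9)(-2) − (-8)(-1) = 10
P_8→P_1: (-8)(-3) − (-6)(-2) = 12
Σ = 151
Area = |Σ|/2 = 75.5.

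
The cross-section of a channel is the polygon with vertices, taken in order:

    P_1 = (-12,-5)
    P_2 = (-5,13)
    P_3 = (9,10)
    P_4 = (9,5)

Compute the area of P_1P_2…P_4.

189

Apply the shoelace (surveyor's) formula: 2A = Σ (x_i·y_{i+1} − x_{i+1}·y_i), indices taken mod 4.
Σ = (-181) + (-167) + (-45) + (15) = -378
Area = |Σ|/2 = 189.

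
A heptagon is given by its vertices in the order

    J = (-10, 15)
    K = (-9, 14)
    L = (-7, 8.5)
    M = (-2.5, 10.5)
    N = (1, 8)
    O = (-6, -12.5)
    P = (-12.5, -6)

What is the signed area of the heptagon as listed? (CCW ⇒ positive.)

Apply the shoelace formula: 2A = Σ (x_i·y_{i+1} − x_{i+1}·y_i), indices taken mod 7.
J→K: (-10)(14) − (-9)(15) = -5
K→L: (-9)(8.5) − (-7)(14) = 21.5
L→M: (-7)(10.5) − (-2.5)(8.5) = -52.25
M→N: (-2.5)(8) − (1)(10.5) = -30.5
N→O: (1)(-12.5) − (-6)(8) = 35.5
O→P: (-6)(-6) − (-12.5)(-12.5) = -120.25
P→J: (-12.5)(15) − (-10)(-6) = -247.5
Σ = -398.5
Signed area = Σ/2 = -199.25 (negative ⇒ clockwise traversal).

-199.25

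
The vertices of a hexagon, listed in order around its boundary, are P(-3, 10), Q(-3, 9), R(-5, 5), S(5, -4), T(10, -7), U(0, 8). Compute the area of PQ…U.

Apply Gauss's area formula: 2A = Σ (x_i·y_{i+1} − x_{i+1}·y_i), indices taken mod 6.
Σ = (3) + (30) + (-5) + (5) + (80) + (24) = 137
Area = |Σ|/2 = 68.5.

68.5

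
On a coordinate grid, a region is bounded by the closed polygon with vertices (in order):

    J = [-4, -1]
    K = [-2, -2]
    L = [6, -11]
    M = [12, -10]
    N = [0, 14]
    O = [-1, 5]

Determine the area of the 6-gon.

Apply Gauss's area formula: 2A = Σ (x_i·y_{i+1} − x_{i+1}·y_i), indices taken mod 6.
Σ = (6) + (34) + (72) + (168) + (14) + (21) = 315
Area = |Σ|/2 = 157.5.

157.5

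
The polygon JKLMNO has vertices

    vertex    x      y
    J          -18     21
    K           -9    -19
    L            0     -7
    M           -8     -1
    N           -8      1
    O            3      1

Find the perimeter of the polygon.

|JK| = √((9)² + (-40)²) = √1681 = 41
|KL| = √((9)² + (12)²) = √225 = 15
|LM| = √((-8)² + (6)²) = √100 = 10
|MN| = √((0)² + (2)²) = √4 = 2
|NO| = √((11)² + (0)²) = √121 = 11
|OJ| = √((-21)² + (20)²) = √841 = 29
Perimeter = 41 + 15 + 10 + 2 + 11 + 29 = 108.

108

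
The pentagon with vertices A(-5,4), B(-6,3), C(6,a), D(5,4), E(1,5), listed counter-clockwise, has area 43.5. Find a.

Write out the shoelace sum; only the two edges meeting at C involve a:
2·Area = [((-6)·a − 6·3) + (6·4 − 5·a)] + 59
       = -11·a + 65 = 87
⇒ a = -2.

-2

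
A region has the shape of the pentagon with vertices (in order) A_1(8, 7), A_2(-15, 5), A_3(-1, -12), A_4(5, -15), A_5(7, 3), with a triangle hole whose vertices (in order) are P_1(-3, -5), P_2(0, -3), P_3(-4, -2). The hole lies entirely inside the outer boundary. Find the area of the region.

Outer boundary:
Apply the shoelace (surveyor's) formula: 2A = Σ (x_i·y_{i+1} − x_{i+1}·y_i), indices taken mod 5.
Σ = (145) + (185) + (75) + (120) + (25) = 550
Area = |Σ|/2 = 275.
Hole:
Cross-terms: 9, -12, 14  ⇒  Σ = 11
Area = |Σ|/2 = 5.5.
Net area = 275 − 5.5 = 269.5.

269.5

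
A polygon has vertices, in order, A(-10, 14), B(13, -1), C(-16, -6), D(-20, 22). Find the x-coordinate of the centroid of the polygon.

-1031/133

Apply the shoelace formula. First the cross-terms c_i = x_i·y_{i+1} − x_{i+1}·y_i:
  -172, -94, -472, -60  ⇒  2A = -798, A = -399.
Then Σ (x_i + x_{i+1})·c_i = 18558, so x̄ = 18558 / (6·(-399)) = -1031/133.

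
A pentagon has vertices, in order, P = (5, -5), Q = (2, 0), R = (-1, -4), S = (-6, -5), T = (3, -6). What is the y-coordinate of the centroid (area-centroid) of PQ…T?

-191/49

Apply the shoelace (surveyor's) formula. First the cross-terms c_i = x_i·y_{i+1} − x_{i+1}·y_i:
  10, -8, -19, 51, 15  ⇒  2A = 49, A = 24.5.
Then Σ (y_i + y_{i+1})·c_i = -573, so ȳ = -573 / (6·24.5) = -191/49.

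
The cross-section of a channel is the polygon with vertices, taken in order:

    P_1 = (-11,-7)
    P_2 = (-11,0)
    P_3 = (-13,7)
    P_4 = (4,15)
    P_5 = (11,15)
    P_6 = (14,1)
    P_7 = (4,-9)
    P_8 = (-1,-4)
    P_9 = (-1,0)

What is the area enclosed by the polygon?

P_1→P_2: (-11)(0) − (-11)(-7) = -77
P_2→P_3: (-11)(7) − (-13)(0) = -77
P_3→P_4: (-13)(15) − (4)(7) = -223
P_4→P_5: (4)(15) − (11)(15) = -105
P_5→P_6: (11)(1) − (14)(15) = -199
P_6→P_7: (14)(-9) − (4)(1) = -130
P_7→P_8: (4)(-4) − (-1)(-9) = -25
P_8→P_9: (-1)(0) − (-1)(-4) = -4
P_9→P_1: (-1)(-7) − (-11)(0) = 7
Σ = -833
Area = |Σ|/2 = 416.5.

416.5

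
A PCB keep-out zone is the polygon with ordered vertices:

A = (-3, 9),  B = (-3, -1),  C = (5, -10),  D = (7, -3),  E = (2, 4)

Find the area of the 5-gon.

92

Apply Gauss's area formula: 2A = Σ (x_i·y_{i+1} − x_{i+1}·y_i), indices taken mod 5.
Σ = (30) + (35) + (55) + (34) + (30) = 184
Area = |Σ|/2 = 92.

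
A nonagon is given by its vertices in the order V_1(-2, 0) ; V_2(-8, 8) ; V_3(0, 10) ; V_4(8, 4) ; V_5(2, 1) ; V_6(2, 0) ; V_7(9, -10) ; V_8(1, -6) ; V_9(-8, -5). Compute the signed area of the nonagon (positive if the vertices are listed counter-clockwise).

V_1→V_2: (-2)(8) − (-8)(0) = -16
V_2→V_3: (-8)(10) − (0)(8) = -80
V_3→V_4: (0)(4) − (8)(10) = -80
V_4→V_5: (8)(1) − (2)(4) = 0
V_5→V_6: (2)(0) − (2)(1) = -2
V_6→V_7: (2)(-10) − (9)(0) = -20
V_7→V_8: (9)(-6) − (1)(-10) = -44
V_8→V_9: (1)(-5) − (-8)(-6) = -53
V_9→V_1: (-8)(0) − (-2)(-5) = -10
Σ = -305
Signed area = Σ/2 = -152.5 (negative ⇒ clockwise traversal).

-152.5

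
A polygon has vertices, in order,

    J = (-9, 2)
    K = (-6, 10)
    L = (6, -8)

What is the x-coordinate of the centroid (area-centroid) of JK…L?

-3

Apply Gauss's area formula. First the cross-terms c_i = x_i·y_{i+1} − x_{i+1}·y_i:
  -78, -12, -60  ⇒  2A = -150, A = -75.
Then Σ (x_i + x_{i+1})·c_i = 1350, so x̄ = 1350 / (6·(-75)) = -3.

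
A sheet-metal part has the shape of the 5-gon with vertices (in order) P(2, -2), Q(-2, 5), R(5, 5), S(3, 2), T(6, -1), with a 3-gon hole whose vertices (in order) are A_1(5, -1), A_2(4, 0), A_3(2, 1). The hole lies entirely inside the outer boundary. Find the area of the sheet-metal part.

Outer boundary:
P→Q: (2)(5) − (-2)(-2) = 6
Q→R: (-2)(5) − (5)(5) = -35
R→S: (5)(2) − (3)(5) = -5
S→T: (3)(-1) − (6)(2) = -15
T→P: (6)(-2) − (2)(-1) = -10
Σ = -59
Area = |Σ|/2 = 29.5.
Hole:
Apply the surveyor's formula: 2A = Σ (x_i·y_{i+1} − x_{i+1}·y_i), indices taken mod 3.
Σ = (4) + (4) + (-7) = 1
Area = |Σ|/2 = 0.5.
Net area = 29.5 − 0.5 = 29.

29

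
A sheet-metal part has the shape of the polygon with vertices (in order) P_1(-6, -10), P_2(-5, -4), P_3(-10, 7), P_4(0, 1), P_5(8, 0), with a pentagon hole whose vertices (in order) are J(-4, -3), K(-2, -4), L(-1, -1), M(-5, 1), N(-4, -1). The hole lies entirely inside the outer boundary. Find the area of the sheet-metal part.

90

Outer boundary:
P_1→P_2: (-6)(-4) − (-5)(-10) = -26
P_2→P_3: (-5)(7) − (-10)(-4) = -75
P_3→P_4: (-10)(1) − (0)(7) = -10
P_4→P_5: (0)(0) − (8)(1) = -8
P_5→P_1: (8)(-10) − (-6)(0) = -80
Σ = -199
Area = |Σ|/2 = 99.5.
Hole:
Apply the shoelace formula: 2A = Σ (x_i·y_{i+1} − x_{i+1}·y_i), indices taken mod 5.
J→K: (-4)(-4) − (-2)(-3) = 10
K→L: (-2)(-1) − (-1)(-4) = -2
L→M: (-1)(1) − (-5)(-1) = -6
M→N: (-5)(-1) − (-4)(1) = 9
N→J: (-4)(-3) − (-4)(-1) = 8
Σ = 19
Area = |Σ|/2 = 9.5.
Net area = 99.5 − 9.5 = 90.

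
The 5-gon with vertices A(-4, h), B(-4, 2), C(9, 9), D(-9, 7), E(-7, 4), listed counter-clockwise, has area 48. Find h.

5

Write out the shoelace sum; only the two edges meeting at A involve h:
2·Area = [((-7)·h − (-4)·4) + ((-4)·2 − (-4)·h)] + 103
       = -3·h + 111 = 96
⇒ h = 5.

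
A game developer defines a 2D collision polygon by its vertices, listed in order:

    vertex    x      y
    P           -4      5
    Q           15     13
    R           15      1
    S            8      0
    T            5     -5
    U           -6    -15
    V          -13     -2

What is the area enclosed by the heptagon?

Cross-terms: -127, -180, -8, -40, -105, -183, -73  ⇒  Σ = -716
Area = |Σ|/2 = 358.

358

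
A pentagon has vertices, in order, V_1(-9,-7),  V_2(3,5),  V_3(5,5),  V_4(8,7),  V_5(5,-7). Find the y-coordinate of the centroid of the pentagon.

-35/19

Apply the shoelace formula. First the cross-terms c_i = x_i·y_{i+1} − x_{i+1}·y_i:
  -24, -10, -5, -91, -98  ⇒  2A = -228, A = -114.
Then Σ (y_i + y_{i+1})·c_i = 1260, so ȳ = 1260 / (6·(-114)) = -35/19.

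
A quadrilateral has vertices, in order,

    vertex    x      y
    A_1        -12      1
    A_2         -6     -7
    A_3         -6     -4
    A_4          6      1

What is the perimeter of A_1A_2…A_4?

|A_1A_2| = √((6)² + (-8)²) = √100 = 10
|A_2A_3| = √((0)² + (3)²) = √9 = 3
|A_3A_4| = √((12)² + (5)²) = √169 = 13
|A_4A_1| = √((-18)² + (0)²) = √324 = 18
Perimeter = 10 + 3 + 13 + 18 = 44.

44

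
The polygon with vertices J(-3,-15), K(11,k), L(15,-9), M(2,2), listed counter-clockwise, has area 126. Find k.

-9

Write out the shoelace sum; only the two edges meeting at K involve k:
2·Area = [((-3)·k − 11·(-15)) + (11·(-9) − 15·k)] + 24
       = -18·k + 90 = 252
⇒ k = -9.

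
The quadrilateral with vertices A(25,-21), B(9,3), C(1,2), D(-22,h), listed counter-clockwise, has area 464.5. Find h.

-6

Write out the shoelace sum; only the two edges meeting at D involve h:
2·Area = [(1·h − (-22)·2) + ((-22)·(-21) − 25·h)] + 279
       = -24·h + 785 = 929
⇒ h = -6.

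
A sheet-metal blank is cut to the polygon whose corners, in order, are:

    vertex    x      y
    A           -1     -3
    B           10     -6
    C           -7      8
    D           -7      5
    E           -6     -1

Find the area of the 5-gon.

74.5

Σ = (36) + (38) + (21) + (37) + (17) = 149
Area = |Σ|/2 = 74.5.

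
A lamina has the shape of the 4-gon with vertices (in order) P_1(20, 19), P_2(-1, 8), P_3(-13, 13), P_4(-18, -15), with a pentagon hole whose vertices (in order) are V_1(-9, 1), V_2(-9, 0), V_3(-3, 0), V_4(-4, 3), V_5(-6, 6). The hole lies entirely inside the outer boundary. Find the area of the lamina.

Outer boundary:
Σ = (179) + (91) + (429) + (-42) = 657
Area = |Σ|/2 = 328.5.
Hole:
Σ = (9) + (0) + (-9) + (-6) + (48) = 42
Area = |Σ|/2 = 21.
Net area = 328.5 − 21 = 307.5.

307.5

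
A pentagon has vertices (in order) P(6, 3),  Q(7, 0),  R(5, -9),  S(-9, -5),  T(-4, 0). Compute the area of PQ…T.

111

Apply the surveyor's formula: 2A = Σ (x_i·y_{i+1} − x_{i+1}·y_i), indices taken mod 5.
P→Q: (6)(0) − (7)(3) = -21
Q→R: (7)(-9) − (5)(0) = -63
R→S: (5)(-5) − (-9)(-9) = -106
S→T: (-9)(0) − (-4)(-5) = -20
T→P: (-4)(3) − (6)(0) = -12
Σ = -222
Area = |Σ|/2 = 111.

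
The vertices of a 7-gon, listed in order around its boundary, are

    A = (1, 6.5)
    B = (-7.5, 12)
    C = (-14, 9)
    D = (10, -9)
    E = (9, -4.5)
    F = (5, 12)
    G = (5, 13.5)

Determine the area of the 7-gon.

A→B: (1)(12) − (-7.5)(6.5) = 60.75
B→C: (-7.5)(9) − (-14)(12) = 100.5
C→D: (-14)(-9) − (10)(9) = 36
D→E: (10)(-4.5) − (9)(-9) = 36
E→F: (9)(12) − (5)(-4.5) = 130.5
F→G: (5)(13.5) − (5)(12) = 7.5
G→A: (5)(6.5) − (1)(13.5) = 19
Σ = 390.25
Area = |Σ|/2 = 195.125.

195.125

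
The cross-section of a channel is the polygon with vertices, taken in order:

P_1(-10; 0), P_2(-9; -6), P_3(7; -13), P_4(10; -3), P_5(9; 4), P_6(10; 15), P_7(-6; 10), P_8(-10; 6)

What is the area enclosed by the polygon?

402

Cross-terms: 60, 159, 109, 67, 95, 190, 64, 60  ⇒  Σ = 804
Area = |Σ|/2 = 402.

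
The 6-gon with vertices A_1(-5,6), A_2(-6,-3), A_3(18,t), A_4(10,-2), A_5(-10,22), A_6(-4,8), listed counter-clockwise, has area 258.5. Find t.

Write out the shoelace sum; only the two edges meeting at A_3 involve t:
2·Area = [((-6)·t − 18·(-3)) + (18·(-2) − 10·t)] + 275
       = -16·t + 293 = 517
⇒ t = -14.

-14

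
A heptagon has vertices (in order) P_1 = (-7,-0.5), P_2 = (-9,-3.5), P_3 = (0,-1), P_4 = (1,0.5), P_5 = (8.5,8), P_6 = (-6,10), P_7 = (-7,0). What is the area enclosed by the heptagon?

Σ = (20) + (9) + (1) + (3.75) + (133) + (70) + (3.5) = 240.25
Area = |Σ|/2 = 120.125.

120.125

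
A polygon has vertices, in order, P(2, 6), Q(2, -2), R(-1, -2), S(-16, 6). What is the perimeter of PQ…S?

|PQ| = √((0)² + (-8)²) = √64 = 8
|QR| = √((-3)² + (0)²) = √9 = 3
|RS| = √((-15)² + (8)²) = √289 = 17
|SP| = √((18)² + (0)²) = √324 = 18
Perimeter = 8 + 3 + 17 + 18 = 46.

46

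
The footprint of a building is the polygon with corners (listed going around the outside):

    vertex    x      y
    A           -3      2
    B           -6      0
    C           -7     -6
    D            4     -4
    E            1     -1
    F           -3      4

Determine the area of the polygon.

Apply Gauss's area formula: 2A = Σ (x_i·y_{i+1} − x_{i+1}·y_i), indices taken mod 6.
Σ = (12) + (36) + (52) + (0) + (1) + (6) = 107
Area = |Σ|/2 = 53.5.

53.5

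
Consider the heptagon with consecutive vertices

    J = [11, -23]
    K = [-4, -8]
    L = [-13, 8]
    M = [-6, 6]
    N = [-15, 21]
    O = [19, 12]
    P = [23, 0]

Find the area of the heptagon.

Apply the shoelace (surveyor's) formula: 2A = Σ (x_i·y_{i+1} − x_{i+1}·y_i), indices taken mod 7.
J→K: (11)(-8) − (-4)(-23) = -180
K→L: (-4)(8) − (-13)(-8) = -136
L→M: (-13)(6) − (-6)(8) = -30
M→N: (-6)(21) − (-15)(6) = -36
N→O: (-15)(12) − (19)(21) = -579
O→P: (19)(0) − (23)(12) = -276
P→J: (23)(-23) − (11)(0) = -529
Σ = -1766
Area = |Σ|/2 = 883.

883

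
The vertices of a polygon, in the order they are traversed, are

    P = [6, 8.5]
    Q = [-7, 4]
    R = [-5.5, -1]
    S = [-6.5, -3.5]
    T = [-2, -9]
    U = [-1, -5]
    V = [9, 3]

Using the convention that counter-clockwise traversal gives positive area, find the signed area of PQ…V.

139.125

Apply the shoelace (surveyor's) formula: 2A = Σ (x_i·y_{i+1} − x_{i+1}·y_i), indices taken mod 7.
Σ = (83.5) + (29) + (12.75) + (51.5) + (1) + (42) + (58.5) = 278.25
Signed area = Σ/2 = 139.125 (positive ⇒ counter-clockwise traversal).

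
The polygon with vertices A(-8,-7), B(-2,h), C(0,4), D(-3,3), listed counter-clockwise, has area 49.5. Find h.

Write out the shoelace sum; only the two edges meeting at B involve h:
2·Area = [((-8)·h − (-2)·(-7)) + ((-2)·4 − 0·h)] + 57
       = -8·h + 35 = 99
⇒ h = -8.

-8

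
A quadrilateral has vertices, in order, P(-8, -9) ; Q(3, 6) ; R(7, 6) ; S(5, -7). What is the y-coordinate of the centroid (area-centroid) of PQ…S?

-98/45

Apply Gauss's area formula. First the cross-terms c_i = x_i·y_{i+1} − x_{i+1}·y_i:
  -21, -24, -79, -101  ⇒  2A = -225, A = -112.5.
Then Σ (y_i + y_{i+1})·c_i = 1470, so ȳ = 1470 / (6·(-112.5)) = -98/45.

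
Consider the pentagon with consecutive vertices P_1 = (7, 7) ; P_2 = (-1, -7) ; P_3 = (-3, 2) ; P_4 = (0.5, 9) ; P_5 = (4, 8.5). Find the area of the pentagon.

78.125

Cross-terms: -42, -23, -28, -31.75, -31.5  ⇒  Σ = -156.25
Area = |Σ|/2 = 78.125.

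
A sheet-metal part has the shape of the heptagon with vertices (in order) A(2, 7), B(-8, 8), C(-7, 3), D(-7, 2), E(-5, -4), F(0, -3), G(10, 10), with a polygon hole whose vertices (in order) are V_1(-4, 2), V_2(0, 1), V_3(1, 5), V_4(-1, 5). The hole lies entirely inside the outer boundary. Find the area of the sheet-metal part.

110.5

Outer boundary:
Apply Gauss's area formula: 2A = Σ (x_i·y_{i+1} − x_{i+1}·y_i), indices taken mod 7.
Σ = (72) + (32) + (7) + (38) + (15) + (30) + (50) = 244
Area = |Σ|/2 = 122.
Hole:
Apply the shoelace (surveyor's) formula: 2A = Σ (x_i·y_{i+1} − x_{i+1}·y_i), indices taken mod 4.
V_1→V_2: (-4)(1) − (0)(2) = -4
V_2→V_3: (0)(5) − (1)(1) = -1
V_3→V_4: (1)(5) − (-1)(5) = 10
V_4→V_1: (-1)(2) − (-4)(5) = 18
Σ = 23
Area = |Σ|/2 = 11.5.
Net area = 122 − 11.5 = 110.5.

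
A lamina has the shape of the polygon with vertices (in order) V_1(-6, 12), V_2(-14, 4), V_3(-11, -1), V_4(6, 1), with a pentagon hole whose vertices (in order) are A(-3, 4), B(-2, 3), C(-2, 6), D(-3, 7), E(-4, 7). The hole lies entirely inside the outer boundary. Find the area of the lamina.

Outer boundary:
Σ = (144) + (58) + (-5) + (78) = 275
Area = |Σ|/2 = 137.5.
Hole:
A→B: (-3)(3) − (-2)(4) = -1
B→C: (-2)(6) − (-2)(3) = -6
C→D: (-2)(7) − (-3)(6) = 4
D→E: (-3)(7) − (-4)(7) = 7
E→A: (-4)(4) − (-3)(7) = 5
Σ = 9
Area = |Σ|/2 = 4.5.
Net area = 137.5 − 4.5 = 133.

133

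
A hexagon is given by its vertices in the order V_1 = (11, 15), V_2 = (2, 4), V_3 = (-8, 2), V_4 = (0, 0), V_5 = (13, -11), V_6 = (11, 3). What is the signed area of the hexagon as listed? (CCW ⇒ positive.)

171

Apply Gauss's area formula: 2A = Σ (x_i·y_{i+1} − x_{i+1}·y_i), indices taken mod 6.
Σ = (14) + (36) + (0) + (0) + (160) + (132) = 342
Signed area = Σ/2 = 171 (positive ⇒ counter-clockwise traversal).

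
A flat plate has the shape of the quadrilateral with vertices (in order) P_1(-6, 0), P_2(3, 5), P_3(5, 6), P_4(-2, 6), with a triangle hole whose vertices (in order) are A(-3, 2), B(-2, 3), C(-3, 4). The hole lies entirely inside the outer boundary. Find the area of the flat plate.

19.5

Outer boundary:
Σ = (-30) + (-7) + (42) + (36) = 41
Area = |Σ|/2 = 20.5.
Hole:
Apply Gauss's area formula: 2A = Σ (x_i·y_{i+1} − x_{i+1}·y_i), indices taken mod 3.
Σ = (-5) + (1) + (6) = 2
Area = |Σ|/2 = 1.
Net area = 20.5 − 1 = 19.5.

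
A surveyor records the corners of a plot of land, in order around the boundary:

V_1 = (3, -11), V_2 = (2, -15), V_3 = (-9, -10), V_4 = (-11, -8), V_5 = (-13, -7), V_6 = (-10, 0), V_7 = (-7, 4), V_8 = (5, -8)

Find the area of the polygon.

174

Apply Gauss's area formula: 2A = Σ (x_i·y_{i+1} − x_{i+1}·y_i), indices taken mod 8.
Σ = (-23) + (-155) + (-38) + (-27) + (-70) + (-40) + (36) + (-31) = -348
Area = |Σ|/2 = 174.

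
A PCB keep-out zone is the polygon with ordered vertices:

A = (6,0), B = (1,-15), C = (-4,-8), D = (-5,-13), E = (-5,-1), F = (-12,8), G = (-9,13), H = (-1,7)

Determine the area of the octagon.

217

Apply the surveyor's formula: 2A = Σ (x_i·y_{i+1} − x_{i+1}·y_i), indices taken mod 8.
A→B: (6)(-15) − (1)(0) = -90
B→C: (1)(-8) − (-4)(-15) = -68
C→D: (-4)(-13) − (-5)(-8) = 12
D→E: (-5)(-1) − (-5)(-13) = -60
E→F: (-5)(8) − (-12)(-1) = -52
F→G: (-12)(13) − (-9)(8) = -84
G→H: (-9)(7) − (-1)(13) = -50
H→A: (-1)(0) − (6)(7) = -42
Σ = -434
Area = |Σ|/2 = 217.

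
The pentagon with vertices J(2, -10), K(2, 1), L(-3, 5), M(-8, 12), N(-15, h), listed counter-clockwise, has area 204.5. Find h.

-4

The doubled signed area Σ (x_i y_{i+1} − x_{i+1} y_i) is linear in h.
With h=0 it equals 369; the coefficient of h is -10 (from the two edges through N).
So -10·h + 369 = 2·204.5 = 409 ⇒ h = -4.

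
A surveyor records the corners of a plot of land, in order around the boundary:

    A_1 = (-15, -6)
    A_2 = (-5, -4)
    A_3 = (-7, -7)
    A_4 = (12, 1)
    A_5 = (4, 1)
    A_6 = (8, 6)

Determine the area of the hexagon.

Apply the shoelace formula: 2A = Σ (x_i·y_{i+1} − x_{i+1}·y_i), indices taken mod 6.
Σ = (30) + (7) + (77) + (8) + (16) + (42) = 180
Area = |Σ|/2 = 90.

90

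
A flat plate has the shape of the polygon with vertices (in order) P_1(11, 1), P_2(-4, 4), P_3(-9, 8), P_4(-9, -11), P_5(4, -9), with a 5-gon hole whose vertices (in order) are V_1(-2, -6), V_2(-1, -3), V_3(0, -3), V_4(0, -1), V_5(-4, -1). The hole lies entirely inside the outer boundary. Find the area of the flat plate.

Outer boundary:
Σ = (48) + (4) + (171) + (125) + (103) = 451
Area = |Σ|/2 = 225.5.
Hole:
Σ = (0) + (3) + (0) + (-4) + (22) = 21
Area = |Σ|/2 = 10.5.
Net area = 225.5 − 10.5 = 215.

215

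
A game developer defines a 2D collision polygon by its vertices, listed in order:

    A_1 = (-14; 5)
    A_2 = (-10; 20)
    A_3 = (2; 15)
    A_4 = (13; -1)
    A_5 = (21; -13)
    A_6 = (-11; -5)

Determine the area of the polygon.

569

Apply the shoelace (surveyor's) formula: 2A = Σ (x_i·y_{i+1} − x_{i+1}·y_i), indices taken mod 6.
Σ = (-230) + (-190) + (-197) + (-148) + (-248) + (-125) = -1138
Area = |Σ|/2 = 569.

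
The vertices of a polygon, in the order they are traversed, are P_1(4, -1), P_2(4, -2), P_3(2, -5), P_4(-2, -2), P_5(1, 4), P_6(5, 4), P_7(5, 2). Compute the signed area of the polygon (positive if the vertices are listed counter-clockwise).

P_1→P_2: (4)(-2) − (4)(-1) = -4
P_2→P_3: (4)(-5) − (2)(-2) = -16
P_3→P_4: (2)(-2) − (-2)(-5) = -14
P_4→P_5: (-2)(4) − (1)(-2) = -6
P_5→P_6: (1)(4) − (5)(4) = -16
P_6→P_7: (5)(2) − (5)(4) = -10
P_7→P_1: (5)(-1) − (4)(2) = -13
Σ = -79
Signed area = Σ/2 = -39.5 (negative ⇒ clockwise traversal).

-39.5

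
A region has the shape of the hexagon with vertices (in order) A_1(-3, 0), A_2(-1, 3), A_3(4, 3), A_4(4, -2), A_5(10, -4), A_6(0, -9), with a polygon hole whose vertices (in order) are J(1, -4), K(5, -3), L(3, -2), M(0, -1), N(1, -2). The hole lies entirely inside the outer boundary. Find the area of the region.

72.5

Outer boundary:
Apply Gauss's area formula: 2A = Σ (x_i·y_{i+1} − x_{i+1}·y_i), indices taken mod 6.
A_1→A_2: (-3)(3) − (-1)(0) = -9
A_2→A_3: (-1)(3) − (4)(3) = -15
A_3→A_4: (4)(-2) − (4)(3) = -20
A_4→A_5: (4)(-4) − (10)(-2) = 4
A_5→A_6: (10)(-9) − (0)(-4) = -90
A_6→A_1: (0)(0) − (-3)(-9) = -27
Σ = -157
Area = |Σ|/2 = 78.5.
Hole:
Apply the shoelace formula: 2A = Σ (x_i·y_{i+1} − x_{i+1}·y_i), indices taken mod 5.
Cross-terms: 17, -1, -3, 1, -2  ⇒  Σ = 12
Area = |Σ|/2 = 6.
Net area = 78.5 − 6 = 72.5.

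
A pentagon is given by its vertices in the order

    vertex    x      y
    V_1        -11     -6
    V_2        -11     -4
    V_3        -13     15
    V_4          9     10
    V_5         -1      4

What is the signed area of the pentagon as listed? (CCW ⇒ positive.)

-204

Apply the shoelace formula: 2A = Σ (x_i·y_{i+1} − x_{i+1}·y_i), indices taken mod 5.
Cross-terms: -22, -217, -265, 46, 50  ⇒  Σ = -408
Signed area = Σ/2 = -204 (negative ⇒ clockwise traversal).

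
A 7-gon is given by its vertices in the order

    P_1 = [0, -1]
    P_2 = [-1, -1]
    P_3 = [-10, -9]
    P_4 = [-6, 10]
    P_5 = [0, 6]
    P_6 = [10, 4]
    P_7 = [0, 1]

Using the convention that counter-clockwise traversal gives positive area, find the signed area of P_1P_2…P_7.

-121

Cross-terms: -1, -1, -154, -36, -60, 10, 0  ⇒  Σ = -242
Signed area = Σ/2 = -121 (negative ⇒ clockwise traversal).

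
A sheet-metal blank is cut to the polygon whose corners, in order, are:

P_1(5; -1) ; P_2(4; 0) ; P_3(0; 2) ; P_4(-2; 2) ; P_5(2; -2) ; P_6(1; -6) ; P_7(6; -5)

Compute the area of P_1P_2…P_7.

28

Apply Gauss's area formula: 2A = Σ (x_i·y_{i+1} − x_{i+1}·y_i), indices taken mod 7.
Cross-terms: 4, 8, 4, 0, -10, 31, 19  ⇒  Σ = 56
Area = |Σ|/2 = 28.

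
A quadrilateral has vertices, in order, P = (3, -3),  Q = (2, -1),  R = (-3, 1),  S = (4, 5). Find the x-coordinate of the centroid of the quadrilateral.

Apply Gauss's area formula. First the cross-terms c_i = x_i·y_{i+1} − x_{i+1}·y_i:
  3, -1, -19, -27  ⇒  2A = -44, A = -22.
Then Σ (x_i + x_{i+1})·c_i = -192, so x̄ = -192 / (6·(-22)) = 16/11.

16/11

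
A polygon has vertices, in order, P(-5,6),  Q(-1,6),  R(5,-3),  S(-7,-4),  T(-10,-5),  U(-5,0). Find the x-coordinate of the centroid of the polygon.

-439/228

Apply the shoelace (surveyor's) formula. First the cross-terms c_i = x_i·y_{i+1} − x_{i+1}·y_i:
  -24, -27, -41, -5, -25, -30  ⇒  2A = -152, A = -76.
Then Σ (x_i + x_{i+1})·c_i = 878, so x̄ = 878 / (6·(-76)) = -439/228.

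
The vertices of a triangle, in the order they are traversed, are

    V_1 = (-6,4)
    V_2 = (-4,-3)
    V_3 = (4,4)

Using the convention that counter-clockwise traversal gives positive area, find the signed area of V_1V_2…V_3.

Σ = (34) + (-4) + (40) = 70
Signed area = Σ/2 = 35 (positive ⇒ counter-clockwise traversal).

35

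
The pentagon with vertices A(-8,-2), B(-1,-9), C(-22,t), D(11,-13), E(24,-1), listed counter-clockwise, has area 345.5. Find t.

-24

The doubled signed area Σ (x_i y_{i+1} − x_{i+1} y_i) is linear in t.
With t=0 it equals 403; the coefficient of t is -12 (from the two edges through C).
So -12·t + 403 = 2·345.5 = 691 ⇒ t = -24.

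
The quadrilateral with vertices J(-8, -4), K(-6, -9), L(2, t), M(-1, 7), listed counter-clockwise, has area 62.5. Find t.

3

Write out the shoelace sum; only the two edges meeting at L involve t:
2·Area = [((-6)·t − 2·(-9)) + (2·7 − (-1)·t)] + 108
       = -5·t + 140 = 125
⇒ t = 3.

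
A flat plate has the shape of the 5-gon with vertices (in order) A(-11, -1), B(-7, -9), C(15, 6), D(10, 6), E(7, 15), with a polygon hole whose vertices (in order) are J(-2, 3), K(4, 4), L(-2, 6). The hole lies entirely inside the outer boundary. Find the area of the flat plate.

231.5

Outer boundary:
Σ = (92) + (93) + (30) + (108) + (158) = 481
Area = |Σ|/2 = 240.5.
Hole:
Apply the shoelace (surveyor's) formula: 2A = Σ (x_i·y_{i+1} − x_{i+1}·y_i), indices taken mod 3.
Σ = (-20) + (32) + (6) = 18
Area = |Σ|/2 = 9.
Net area = 240.5 − 9 = 231.5.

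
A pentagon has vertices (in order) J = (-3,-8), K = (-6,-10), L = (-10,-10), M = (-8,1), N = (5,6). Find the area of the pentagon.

111.5

Apply the shoelace formula: 2A = Σ (x_i·y_{i+1} − x_{i+1}·y_i), indices taken mod 5.
J→K: (-3)(-10) − (-6)(-8) = -18
K→L: (-6)(-10) − (-10)(-10) = -40
L→M: (-10)(1) − (-8)(-10) = -90
M→N: (-8)(6) − (5)(1) = -53
N→J: (5)(-8) − (-3)(6) = -22
Σ = -223
Area = |Σ|/2 = 111.5.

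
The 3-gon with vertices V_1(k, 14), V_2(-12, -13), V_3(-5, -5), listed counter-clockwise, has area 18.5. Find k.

The doubled signed area Σ (x_i y_{i+1} − x_{i+1} y_i) is linear in k.
With k=0 it equals 93; the coefficient of k is -8 (from the two edges through V_1).
So -8·k + 93 = 2·18.5 = 37 ⇒ k = 7.

7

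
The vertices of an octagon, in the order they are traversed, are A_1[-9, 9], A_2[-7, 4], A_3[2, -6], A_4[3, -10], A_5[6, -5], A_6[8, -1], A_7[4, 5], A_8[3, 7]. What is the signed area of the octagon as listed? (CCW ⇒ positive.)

Apply the shoelace formula: 2A = Σ (x_i·y_{i+1} − x_{i+1}·y_i), indices taken mod 8.
A_1→A_2: (-9)(4) − (-7)(9) = 27
A_2→A_3: (-7)(-6) − (2)(4) = 34
A_3→A_4: (2)(-10) − (3)(-6) = -2
A_4→A_5: (3)(-5) − (6)(-10) = 45
A_5→A_6: (6)(-1) − (8)(-5) = 34
A_6→A_7: (8)(5) − (4)(-1) = 44
A_7→A_8: (4)(7) − (3)(5) = 13
A_8→A_1: (3)(9) − (-9)(7) = 90
Σ = 285
Signed area = Σ/2 = 142.5 (positive ⇒ counter-clockwise traversal).

142.5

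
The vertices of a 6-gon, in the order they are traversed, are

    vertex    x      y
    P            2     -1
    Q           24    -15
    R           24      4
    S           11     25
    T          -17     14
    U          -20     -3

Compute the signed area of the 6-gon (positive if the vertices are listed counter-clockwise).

Cross-terms: -6, 456, 556, 579, 331, 26  ⇒  Σ = 1942
Signed area = Σ/2 = 971 (positive ⇒ counter-clockwise traversal).

971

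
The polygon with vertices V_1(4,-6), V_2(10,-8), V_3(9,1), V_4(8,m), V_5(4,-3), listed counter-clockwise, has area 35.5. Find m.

Write out the shoelace sum; only the two edges meeting at V_4 involve m:
2·Area = [(9·m − 8·1) + (8·(-3) − 4·m)] + 98
       = 5·m + 66 = 71
⇒ m = 1.

1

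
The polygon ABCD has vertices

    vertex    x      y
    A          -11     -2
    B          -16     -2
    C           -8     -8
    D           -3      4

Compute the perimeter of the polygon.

|AB| = √((-5)² + (0)²) = √25 = 5
|BC| = √((8)² + (-6)²) = √100 = 10
|CD| = √((5)² + (12)²) = √169 = 13
|DA| = √((-8)² + (-6)²) = √100 = 10
Perimeter = 5 + 10 + 13 + 10 = 38.

38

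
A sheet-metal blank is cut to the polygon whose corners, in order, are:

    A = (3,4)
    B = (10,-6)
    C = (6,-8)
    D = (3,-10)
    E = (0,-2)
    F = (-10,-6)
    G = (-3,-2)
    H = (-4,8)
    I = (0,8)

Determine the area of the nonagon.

125

Apply Gauss's area formula: 2A = Σ (x_i·y_{i+1} − x_{i+1}·y_i), indices taken mod 9.
Σ = (-58) + (-44) + (-36) + (-6) + (-20) + (2) + (-32) + (-32) + (-24) = -250
Area = |Σ|/2 = 125.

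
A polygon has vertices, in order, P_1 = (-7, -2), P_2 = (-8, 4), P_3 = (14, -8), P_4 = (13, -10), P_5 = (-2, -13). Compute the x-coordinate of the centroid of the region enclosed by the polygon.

Apply Gauss's area formula. First the cross-terms c_i = x_i·y_{i+1} − x_{i+1}·y_i:
  -44, 8, -36, -189, -87  ⇒  2A = -348, A = -174.
Then Σ (x_i + x_{i+1})·c_i = -1560, so x̄ = -1560 / (6·(-174)) = 130/87.

130/87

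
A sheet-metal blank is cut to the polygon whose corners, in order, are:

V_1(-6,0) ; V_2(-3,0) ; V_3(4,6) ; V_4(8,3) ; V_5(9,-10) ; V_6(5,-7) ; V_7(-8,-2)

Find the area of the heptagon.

126

Σ = (0) + (-18) + (-36) + (-107) + (-13) + (-66) + (-12) = -252
Area = |Σ|/2 = 126.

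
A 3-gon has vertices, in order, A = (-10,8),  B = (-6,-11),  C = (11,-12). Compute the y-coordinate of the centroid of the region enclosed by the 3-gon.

Apply the shoelace formula. First the cross-terms c_i = x_i·y_{i+1} − x_{i+1}·y_i:
  158, 193, -32  ⇒  2A = 319, A = 159.5.
Then Σ (y_i + y_{i+1})·c_i = -4785, so ȳ = -4785 / (6·159.5) = -5.

-5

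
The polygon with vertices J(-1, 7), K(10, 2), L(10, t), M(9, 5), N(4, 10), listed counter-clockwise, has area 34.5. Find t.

3

The doubled signed area Σ (x_i y_{i+1} − x_{i+1} y_i) is linear in t.
With t=0 it equals 66; the coefficient of t is 1 (from the two edges through L).
So 1·t + 66 = 2·34.5 = 69 ⇒ t = 3.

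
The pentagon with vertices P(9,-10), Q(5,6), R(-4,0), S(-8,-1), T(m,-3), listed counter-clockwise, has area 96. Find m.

Write out the shoelace sum; only the two edges meeting at T involve m:
2·Area = [((-8)·(-3) − m·(-1)) + (m·(-10) − 9·(-3))] + 132
       = -9·m + 183 = 192
⇒ m = -1.

-1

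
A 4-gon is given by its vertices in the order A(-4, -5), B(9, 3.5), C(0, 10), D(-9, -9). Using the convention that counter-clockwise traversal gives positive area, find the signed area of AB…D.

Σ = (31) + (90) + (90) + (9) = 220
Signed area = Σ/2 = 110 (positive ⇒ counter-clockwise traversal).

110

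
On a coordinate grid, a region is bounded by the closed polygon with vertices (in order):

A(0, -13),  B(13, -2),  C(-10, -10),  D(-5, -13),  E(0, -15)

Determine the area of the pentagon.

Σ = (169) + (-150) + (80) + (75) + (0) = 174
Area = |Σ|/2 = 87.

87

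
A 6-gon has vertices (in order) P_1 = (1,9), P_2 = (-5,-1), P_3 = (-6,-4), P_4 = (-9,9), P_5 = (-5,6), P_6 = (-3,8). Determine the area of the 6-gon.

49

Apply the shoelace (surveyor's) formula: 2A = Σ (x_i·y_{i+1} − x_{i+1}·y_i), indices taken mod 6.
Σ = (44) + (14) + (-90) + (-9) + (-22) + (-35) = -98
Area = |Σ|/2 = 49.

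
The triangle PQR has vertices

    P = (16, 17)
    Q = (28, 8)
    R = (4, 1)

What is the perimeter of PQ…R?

60

|PQ| = √((12)² + (-9)²) = √225 = 15
|QR| = √((-24)² + (-7)²) = √625 = 25
|RP| = √((12)² + (16)²) = √400 = 20
Perimeter = 15 + 25 + 20 = 60.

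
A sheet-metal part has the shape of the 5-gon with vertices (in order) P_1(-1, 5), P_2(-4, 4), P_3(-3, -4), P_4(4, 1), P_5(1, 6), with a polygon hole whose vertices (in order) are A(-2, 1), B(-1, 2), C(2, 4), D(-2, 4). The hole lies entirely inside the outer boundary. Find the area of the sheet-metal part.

Outer boundary:
Cross-terms: 16, 28, 13, 23, 11  ⇒  Σ = 91
Area = |Σ|/2 = 45.5.
Hole:
Σ = (-3) + (-8) + (16) + (6) = 11
Area = |Σ|/2 = 5.5.
Net area = 45.5 − 5.5 = 40.

40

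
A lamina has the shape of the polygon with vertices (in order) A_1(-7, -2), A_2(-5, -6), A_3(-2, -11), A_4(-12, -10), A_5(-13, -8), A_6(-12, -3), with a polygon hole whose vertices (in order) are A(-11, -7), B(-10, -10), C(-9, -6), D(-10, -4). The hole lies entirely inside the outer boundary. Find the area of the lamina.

Outer boundary:
Apply the shoelace (surveyor's) formula: 2A = Σ (x_i·y_{i+1} − x_{i+1}·y_i), indices taken mod 6.
Cross-terms: 32, 43, -112, -34, -57, 3  ⇒  Σ = -125
Area = |Σ|/2 = 62.5.
Hole:
Apply Gauss's area formula: 2A = Σ (x_i·y_{i+1} − x_{i+1}·y_i), indices taken mod 4.
Cross-terms: 40, -30, -24, 26  ⇒  Σ = 12
Area = |Σ|/2 = 6.
Net area = 62.5 − 6 = 56.5.

56.5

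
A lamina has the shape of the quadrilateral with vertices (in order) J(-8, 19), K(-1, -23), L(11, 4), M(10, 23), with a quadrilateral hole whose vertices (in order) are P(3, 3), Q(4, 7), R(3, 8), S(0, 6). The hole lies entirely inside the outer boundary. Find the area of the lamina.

509.5

Outer boundary:
Apply the shoelace (surveyor's) formula: 2A = Σ (x_i·y_{i+1} − x_{i+1}·y_i), indices taken mod 4.
Σ = (203) + (249) + (213) + (374) = 1039
Area = |Σ|/2 = 519.5.
Hole:
Σ = (9) + (11) + (18) + (-18) = 20
Area = |Σ|/2 = 10.
Net area = 519.5 − 10 = 509.5.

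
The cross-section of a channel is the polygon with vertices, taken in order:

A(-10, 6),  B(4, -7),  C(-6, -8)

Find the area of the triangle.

72

Apply the surveyor's formula: 2A = Σ (x_i·y_{i+1} − x_{i+1}·y_i), indices taken mod 3.
Cross-terms: 46, -74, -116  ⇒  Σ = -144
Area = |Σ|/2 = 72.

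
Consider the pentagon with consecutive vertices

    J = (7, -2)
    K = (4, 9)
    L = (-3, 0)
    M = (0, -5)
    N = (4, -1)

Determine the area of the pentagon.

Apply Gauss's area formula: 2A = Σ (x_i·y_{i+1} − x_{i+1}·y_i), indices taken mod 5.
Σ = (71) + (27) + (15) + (20) + (-1) = 132
Area = |Σ|/2 = 66.

66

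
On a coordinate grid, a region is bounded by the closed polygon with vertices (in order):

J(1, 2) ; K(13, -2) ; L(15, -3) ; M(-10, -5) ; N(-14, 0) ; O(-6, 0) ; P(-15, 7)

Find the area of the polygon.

145.5

Apply Gauss's area formula: 2A = Σ (x_i·y_{i+1} − x_{i+1}·y_i), indices taken mod 7.
Cross-terms: -28, -9, -105, -70, 0, -42, -37  ⇒  Σ = -291
Area = |Σ|/2 = 145.5.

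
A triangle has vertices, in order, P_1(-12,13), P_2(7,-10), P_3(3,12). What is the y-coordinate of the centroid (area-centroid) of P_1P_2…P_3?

5

Apply the shoelace formula. First the cross-terms c_i = x_i·y_{i+1} − x_{i+1}·y_i:
  29, 114, 183  ⇒  2A = 326, A = 163.
Then Σ (y_i + y_{i+1})·c_i = 4890, so ȳ = 4890 / (6·163) = 5.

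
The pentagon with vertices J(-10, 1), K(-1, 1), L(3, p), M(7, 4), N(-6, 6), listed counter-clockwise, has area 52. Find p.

2

Write out the shoelace sum; only the two edges meeting at L involve p:
2·Area = [((-1)·p − 3·1) + (3·4 − 7·p)] + 111
       = -8·p + 120 = 104
⇒ p = 2.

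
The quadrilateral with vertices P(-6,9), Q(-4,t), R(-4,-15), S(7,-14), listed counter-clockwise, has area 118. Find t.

0

The doubled signed area Σ (x_i y_{i+1} − x_{i+1} y_i) is linear in t.
With t=0 it equals 236; the coefficient of t is -2 (from the two edges through Q).
So -2·t + 236 = 2·118 = 236 ⇒ t = 0.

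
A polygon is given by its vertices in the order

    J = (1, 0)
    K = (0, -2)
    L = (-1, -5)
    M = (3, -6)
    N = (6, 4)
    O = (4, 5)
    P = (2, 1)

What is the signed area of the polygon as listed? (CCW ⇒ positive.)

Cross-terms: -2, -2, 21, 48, 14, -6, -1  ⇒  Σ = 72
Signed area = Σ/2 = 36 (positive ⇒ counter-clockwise traversal).

36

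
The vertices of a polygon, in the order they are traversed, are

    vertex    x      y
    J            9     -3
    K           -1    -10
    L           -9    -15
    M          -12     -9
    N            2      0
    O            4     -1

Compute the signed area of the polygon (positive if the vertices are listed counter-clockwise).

Apply Gauss's area formula: 2A = Σ (x_i·y_{i+1} − x_{i+1}·y_i), indices taken mod 6.
Σ = (-93) + (-75) + (-99) + (18) + (-2) + (-3) = -254
Signed area = Σ/2 = -127 (negative ⇒ clockwise traversal).

-127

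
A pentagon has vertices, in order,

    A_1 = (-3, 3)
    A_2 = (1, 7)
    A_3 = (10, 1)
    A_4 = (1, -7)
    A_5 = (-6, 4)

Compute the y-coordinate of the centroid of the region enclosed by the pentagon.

Apply the shoelace formula. First the cross-terms c_i = x_i·y_{i+1} − x_{i+1}·y_i:
  -24, -69, -71, -38, -6  ⇒  2A = -208, A = -104.
Then Σ (y_i + y_{i+1})·c_i = -294, so ȳ = -294 / (6·(-104)) = 49/104.

49/104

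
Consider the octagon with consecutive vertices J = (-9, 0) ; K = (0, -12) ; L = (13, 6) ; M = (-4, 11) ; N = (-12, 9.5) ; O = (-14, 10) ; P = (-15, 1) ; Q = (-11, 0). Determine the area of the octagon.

Σ = (108) + (156) + (167) + (94) + (13) + (136) + (11) + (0) = 685
Area = |Σ|/2 = 342.5.

342.5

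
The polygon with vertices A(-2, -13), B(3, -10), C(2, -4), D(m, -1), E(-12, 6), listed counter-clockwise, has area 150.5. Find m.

The doubled signed area Σ (x_i y_{i+1} − x_{i+1} y_i) is linear in m.
With m=0 it equals 221; the coefficient of m is 10 (from the two edges through D).
So 10·m + 221 = 2·150.5 = 301 ⇒ m = 8.

8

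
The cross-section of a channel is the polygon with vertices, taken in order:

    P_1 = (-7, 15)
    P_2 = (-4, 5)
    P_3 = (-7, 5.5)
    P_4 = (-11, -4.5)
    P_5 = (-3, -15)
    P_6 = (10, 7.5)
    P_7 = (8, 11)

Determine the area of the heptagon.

328

Apply the shoelace formula: 2A = Σ (x_i·y_{i+1} − x_{i+1}·y_i), indices taken mod 7.
P_1→P_2: (-7)(5) − (-4)(15) = 25
P_2→P_3: (-4)(5.5) − (-7)(5) = 13
P_3→P_4: (-7)(-4.5) − (-11)(5.5) = 92
P_4→P_5: (-11)(-15) − (-3)(-4.5) = 151.5
P_5→P_6: (-3)(7.5) − (10)(-15) = 127.5
P_6→P_7: (10)(11) − (8)(7.5) = 50
P_7→P_1: (8)(15) − (-7)(11) = 197
Σ = 656
Area = |Σ|/2 = 328.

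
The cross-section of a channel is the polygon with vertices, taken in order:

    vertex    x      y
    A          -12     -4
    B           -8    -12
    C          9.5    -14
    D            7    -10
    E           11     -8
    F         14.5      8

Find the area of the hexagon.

Σ = (112) + (226) + (3) + (54) + (204) + (38) = 637
Area = |Σ|/2 = 318.5.

318.5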